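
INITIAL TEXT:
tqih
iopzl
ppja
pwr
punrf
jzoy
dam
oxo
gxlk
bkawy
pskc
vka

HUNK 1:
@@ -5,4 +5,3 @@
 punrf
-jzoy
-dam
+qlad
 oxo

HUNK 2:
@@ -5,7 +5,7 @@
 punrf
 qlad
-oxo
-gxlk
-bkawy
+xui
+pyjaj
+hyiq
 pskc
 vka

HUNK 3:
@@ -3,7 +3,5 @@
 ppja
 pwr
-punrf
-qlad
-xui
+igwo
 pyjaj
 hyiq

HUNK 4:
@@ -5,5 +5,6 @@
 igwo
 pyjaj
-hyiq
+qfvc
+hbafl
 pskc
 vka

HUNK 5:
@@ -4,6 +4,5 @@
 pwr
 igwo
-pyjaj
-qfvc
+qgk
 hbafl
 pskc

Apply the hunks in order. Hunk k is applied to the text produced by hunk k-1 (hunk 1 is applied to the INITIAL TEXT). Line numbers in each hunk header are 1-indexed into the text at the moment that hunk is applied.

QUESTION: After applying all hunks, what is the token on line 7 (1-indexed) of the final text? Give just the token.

Hunk 1: at line 5 remove [jzoy,dam] add [qlad] -> 11 lines: tqih iopzl ppja pwr punrf qlad oxo gxlk bkawy pskc vka
Hunk 2: at line 5 remove [oxo,gxlk,bkawy] add [xui,pyjaj,hyiq] -> 11 lines: tqih iopzl ppja pwr punrf qlad xui pyjaj hyiq pskc vka
Hunk 3: at line 3 remove [punrf,qlad,xui] add [igwo] -> 9 lines: tqih iopzl ppja pwr igwo pyjaj hyiq pskc vka
Hunk 4: at line 5 remove [hyiq] add [qfvc,hbafl] -> 10 lines: tqih iopzl ppja pwr igwo pyjaj qfvc hbafl pskc vka
Hunk 5: at line 4 remove [pyjaj,qfvc] add [qgk] -> 9 lines: tqih iopzl ppja pwr igwo qgk hbafl pskc vka
Final line 7: hbafl

Answer: hbafl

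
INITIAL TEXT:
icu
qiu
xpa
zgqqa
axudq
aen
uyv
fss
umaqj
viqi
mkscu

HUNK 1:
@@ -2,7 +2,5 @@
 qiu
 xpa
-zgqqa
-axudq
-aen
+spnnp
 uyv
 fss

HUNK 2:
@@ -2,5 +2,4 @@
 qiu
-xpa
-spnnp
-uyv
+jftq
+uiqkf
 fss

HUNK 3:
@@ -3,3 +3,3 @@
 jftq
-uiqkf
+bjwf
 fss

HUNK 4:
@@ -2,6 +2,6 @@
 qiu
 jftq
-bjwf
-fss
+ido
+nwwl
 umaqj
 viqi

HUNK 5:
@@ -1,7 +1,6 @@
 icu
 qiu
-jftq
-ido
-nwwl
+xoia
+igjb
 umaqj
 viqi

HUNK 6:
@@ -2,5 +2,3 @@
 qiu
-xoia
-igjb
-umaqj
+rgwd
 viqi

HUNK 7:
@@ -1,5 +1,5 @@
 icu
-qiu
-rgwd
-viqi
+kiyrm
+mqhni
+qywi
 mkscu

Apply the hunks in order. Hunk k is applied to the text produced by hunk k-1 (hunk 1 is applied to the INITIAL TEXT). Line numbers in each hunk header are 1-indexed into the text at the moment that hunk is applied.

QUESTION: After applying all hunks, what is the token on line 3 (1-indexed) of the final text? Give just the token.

Hunk 1: at line 2 remove [zgqqa,axudq,aen] add [spnnp] -> 9 lines: icu qiu xpa spnnp uyv fss umaqj viqi mkscu
Hunk 2: at line 2 remove [xpa,spnnp,uyv] add [jftq,uiqkf] -> 8 lines: icu qiu jftq uiqkf fss umaqj viqi mkscu
Hunk 3: at line 3 remove [uiqkf] add [bjwf] -> 8 lines: icu qiu jftq bjwf fss umaqj viqi mkscu
Hunk 4: at line 2 remove [bjwf,fss] add [ido,nwwl] -> 8 lines: icu qiu jftq ido nwwl umaqj viqi mkscu
Hunk 5: at line 1 remove [jftq,ido,nwwl] add [xoia,igjb] -> 7 lines: icu qiu xoia igjb umaqj viqi mkscu
Hunk 6: at line 2 remove [xoia,igjb,umaqj] add [rgwd] -> 5 lines: icu qiu rgwd viqi mkscu
Hunk 7: at line 1 remove [qiu,rgwd,viqi] add [kiyrm,mqhni,qywi] -> 5 lines: icu kiyrm mqhni qywi mkscu
Final line 3: mqhni

Answer: mqhni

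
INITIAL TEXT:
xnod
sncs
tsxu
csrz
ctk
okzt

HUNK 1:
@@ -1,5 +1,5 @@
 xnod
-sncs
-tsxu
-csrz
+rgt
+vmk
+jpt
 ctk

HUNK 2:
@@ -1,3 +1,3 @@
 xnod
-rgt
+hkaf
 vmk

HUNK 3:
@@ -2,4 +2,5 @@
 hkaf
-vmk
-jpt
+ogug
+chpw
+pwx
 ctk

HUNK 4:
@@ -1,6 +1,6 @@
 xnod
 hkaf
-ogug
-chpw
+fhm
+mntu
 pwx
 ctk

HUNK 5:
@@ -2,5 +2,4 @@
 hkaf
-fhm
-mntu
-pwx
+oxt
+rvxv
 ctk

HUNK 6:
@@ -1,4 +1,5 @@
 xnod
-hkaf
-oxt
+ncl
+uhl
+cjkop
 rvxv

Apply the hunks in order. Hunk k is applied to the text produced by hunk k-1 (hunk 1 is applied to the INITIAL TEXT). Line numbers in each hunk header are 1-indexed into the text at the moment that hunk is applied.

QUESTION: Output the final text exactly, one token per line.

Answer: xnod
ncl
uhl
cjkop
rvxv
ctk
okzt

Derivation:
Hunk 1: at line 1 remove [sncs,tsxu,csrz] add [rgt,vmk,jpt] -> 6 lines: xnod rgt vmk jpt ctk okzt
Hunk 2: at line 1 remove [rgt] add [hkaf] -> 6 lines: xnod hkaf vmk jpt ctk okzt
Hunk 3: at line 2 remove [vmk,jpt] add [ogug,chpw,pwx] -> 7 lines: xnod hkaf ogug chpw pwx ctk okzt
Hunk 4: at line 1 remove [ogug,chpw] add [fhm,mntu] -> 7 lines: xnod hkaf fhm mntu pwx ctk okzt
Hunk 5: at line 2 remove [fhm,mntu,pwx] add [oxt,rvxv] -> 6 lines: xnod hkaf oxt rvxv ctk okzt
Hunk 6: at line 1 remove [hkaf,oxt] add [ncl,uhl,cjkop] -> 7 lines: xnod ncl uhl cjkop rvxv ctk okzt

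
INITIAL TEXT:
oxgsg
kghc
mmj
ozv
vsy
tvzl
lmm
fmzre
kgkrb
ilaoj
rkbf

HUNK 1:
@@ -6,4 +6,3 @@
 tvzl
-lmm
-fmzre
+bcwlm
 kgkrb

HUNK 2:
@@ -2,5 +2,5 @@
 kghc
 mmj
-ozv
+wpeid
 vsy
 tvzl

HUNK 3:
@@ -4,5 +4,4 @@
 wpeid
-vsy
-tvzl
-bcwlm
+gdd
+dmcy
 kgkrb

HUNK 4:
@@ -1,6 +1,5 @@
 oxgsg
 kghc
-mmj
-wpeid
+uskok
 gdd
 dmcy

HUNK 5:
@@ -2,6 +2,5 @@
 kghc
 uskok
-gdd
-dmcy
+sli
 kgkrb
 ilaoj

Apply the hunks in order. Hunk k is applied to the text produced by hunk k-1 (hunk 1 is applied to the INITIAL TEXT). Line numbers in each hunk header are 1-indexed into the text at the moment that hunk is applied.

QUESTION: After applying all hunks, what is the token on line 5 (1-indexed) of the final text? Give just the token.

Answer: kgkrb

Derivation:
Hunk 1: at line 6 remove [lmm,fmzre] add [bcwlm] -> 10 lines: oxgsg kghc mmj ozv vsy tvzl bcwlm kgkrb ilaoj rkbf
Hunk 2: at line 2 remove [ozv] add [wpeid] -> 10 lines: oxgsg kghc mmj wpeid vsy tvzl bcwlm kgkrb ilaoj rkbf
Hunk 3: at line 4 remove [vsy,tvzl,bcwlm] add [gdd,dmcy] -> 9 lines: oxgsg kghc mmj wpeid gdd dmcy kgkrb ilaoj rkbf
Hunk 4: at line 1 remove [mmj,wpeid] add [uskok] -> 8 lines: oxgsg kghc uskok gdd dmcy kgkrb ilaoj rkbf
Hunk 5: at line 2 remove [gdd,dmcy] add [sli] -> 7 lines: oxgsg kghc uskok sli kgkrb ilaoj rkbf
Final line 5: kgkrb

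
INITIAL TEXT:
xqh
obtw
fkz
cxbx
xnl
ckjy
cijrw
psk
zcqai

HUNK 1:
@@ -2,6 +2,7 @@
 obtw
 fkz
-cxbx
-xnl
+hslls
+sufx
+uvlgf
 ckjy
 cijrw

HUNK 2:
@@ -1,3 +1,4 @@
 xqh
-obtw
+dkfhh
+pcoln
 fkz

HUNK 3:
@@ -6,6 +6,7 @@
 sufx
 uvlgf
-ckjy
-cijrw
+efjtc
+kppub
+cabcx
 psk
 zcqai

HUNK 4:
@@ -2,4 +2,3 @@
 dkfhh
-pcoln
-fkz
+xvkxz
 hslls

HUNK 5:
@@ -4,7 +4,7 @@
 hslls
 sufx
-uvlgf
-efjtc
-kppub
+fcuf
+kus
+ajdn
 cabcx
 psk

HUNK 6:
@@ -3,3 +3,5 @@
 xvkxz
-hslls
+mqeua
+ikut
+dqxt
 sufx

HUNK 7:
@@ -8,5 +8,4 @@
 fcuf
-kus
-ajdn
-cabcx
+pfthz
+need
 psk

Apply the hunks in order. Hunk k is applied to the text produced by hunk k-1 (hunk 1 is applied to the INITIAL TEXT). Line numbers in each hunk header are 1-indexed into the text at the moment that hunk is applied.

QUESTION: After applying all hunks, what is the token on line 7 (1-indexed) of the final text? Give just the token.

Hunk 1: at line 2 remove [cxbx,xnl] add [hslls,sufx,uvlgf] -> 10 lines: xqh obtw fkz hslls sufx uvlgf ckjy cijrw psk zcqai
Hunk 2: at line 1 remove [obtw] add [dkfhh,pcoln] -> 11 lines: xqh dkfhh pcoln fkz hslls sufx uvlgf ckjy cijrw psk zcqai
Hunk 3: at line 6 remove [ckjy,cijrw] add [efjtc,kppub,cabcx] -> 12 lines: xqh dkfhh pcoln fkz hslls sufx uvlgf efjtc kppub cabcx psk zcqai
Hunk 4: at line 2 remove [pcoln,fkz] add [xvkxz] -> 11 lines: xqh dkfhh xvkxz hslls sufx uvlgf efjtc kppub cabcx psk zcqai
Hunk 5: at line 4 remove [uvlgf,efjtc,kppub] add [fcuf,kus,ajdn] -> 11 lines: xqh dkfhh xvkxz hslls sufx fcuf kus ajdn cabcx psk zcqai
Hunk 6: at line 3 remove [hslls] add [mqeua,ikut,dqxt] -> 13 lines: xqh dkfhh xvkxz mqeua ikut dqxt sufx fcuf kus ajdn cabcx psk zcqai
Hunk 7: at line 8 remove [kus,ajdn,cabcx] add [pfthz,need] -> 12 lines: xqh dkfhh xvkxz mqeua ikut dqxt sufx fcuf pfthz need psk zcqai
Final line 7: sufx

Answer: sufx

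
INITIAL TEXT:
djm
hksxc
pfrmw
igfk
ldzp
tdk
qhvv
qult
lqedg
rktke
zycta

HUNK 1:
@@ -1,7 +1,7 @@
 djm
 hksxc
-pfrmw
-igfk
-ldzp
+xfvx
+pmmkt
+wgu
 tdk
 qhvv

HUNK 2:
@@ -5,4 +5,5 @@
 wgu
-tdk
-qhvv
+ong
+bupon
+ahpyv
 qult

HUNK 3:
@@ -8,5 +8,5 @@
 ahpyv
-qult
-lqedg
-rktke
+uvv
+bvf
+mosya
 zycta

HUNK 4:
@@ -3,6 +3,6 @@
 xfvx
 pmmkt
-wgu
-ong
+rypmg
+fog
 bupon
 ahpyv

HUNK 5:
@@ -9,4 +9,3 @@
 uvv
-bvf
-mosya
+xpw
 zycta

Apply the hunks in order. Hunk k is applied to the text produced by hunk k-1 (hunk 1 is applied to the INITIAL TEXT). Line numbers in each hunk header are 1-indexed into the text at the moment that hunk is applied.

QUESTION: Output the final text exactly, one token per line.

Answer: djm
hksxc
xfvx
pmmkt
rypmg
fog
bupon
ahpyv
uvv
xpw
zycta

Derivation:
Hunk 1: at line 1 remove [pfrmw,igfk,ldzp] add [xfvx,pmmkt,wgu] -> 11 lines: djm hksxc xfvx pmmkt wgu tdk qhvv qult lqedg rktke zycta
Hunk 2: at line 5 remove [tdk,qhvv] add [ong,bupon,ahpyv] -> 12 lines: djm hksxc xfvx pmmkt wgu ong bupon ahpyv qult lqedg rktke zycta
Hunk 3: at line 8 remove [qult,lqedg,rktke] add [uvv,bvf,mosya] -> 12 lines: djm hksxc xfvx pmmkt wgu ong bupon ahpyv uvv bvf mosya zycta
Hunk 4: at line 3 remove [wgu,ong] add [rypmg,fog] -> 12 lines: djm hksxc xfvx pmmkt rypmg fog bupon ahpyv uvv bvf mosya zycta
Hunk 5: at line 9 remove [bvf,mosya] add [xpw] -> 11 lines: djm hksxc xfvx pmmkt rypmg fog bupon ahpyv uvv xpw zycta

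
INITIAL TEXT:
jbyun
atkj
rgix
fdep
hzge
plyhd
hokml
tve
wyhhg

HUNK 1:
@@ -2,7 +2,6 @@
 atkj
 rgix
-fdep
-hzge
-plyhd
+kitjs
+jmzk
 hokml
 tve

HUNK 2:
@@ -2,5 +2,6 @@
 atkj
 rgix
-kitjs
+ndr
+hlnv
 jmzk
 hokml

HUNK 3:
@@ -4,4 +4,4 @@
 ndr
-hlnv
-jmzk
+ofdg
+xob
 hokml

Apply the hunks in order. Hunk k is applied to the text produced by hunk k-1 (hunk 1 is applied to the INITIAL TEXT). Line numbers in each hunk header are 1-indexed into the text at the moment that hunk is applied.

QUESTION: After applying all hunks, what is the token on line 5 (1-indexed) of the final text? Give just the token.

Hunk 1: at line 2 remove [fdep,hzge,plyhd] add [kitjs,jmzk] -> 8 lines: jbyun atkj rgix kitjs jmzk hokml tve wyhhg
Hunk 2: at line 2 remove [kitjs] add [ndr,hlnv] -> 9 lines: jbyun atkj rgix ndr hlnv jmzk hokml tve wyhhg
Hunk 3: at line 4 remove [hlnv,jmzk] add [ofdg,xob] -> 9 lines: jbyun atkj rgix ndr ofdg xob hokml tve wyhhg
Final line 5: ofdg

Answer: ofdg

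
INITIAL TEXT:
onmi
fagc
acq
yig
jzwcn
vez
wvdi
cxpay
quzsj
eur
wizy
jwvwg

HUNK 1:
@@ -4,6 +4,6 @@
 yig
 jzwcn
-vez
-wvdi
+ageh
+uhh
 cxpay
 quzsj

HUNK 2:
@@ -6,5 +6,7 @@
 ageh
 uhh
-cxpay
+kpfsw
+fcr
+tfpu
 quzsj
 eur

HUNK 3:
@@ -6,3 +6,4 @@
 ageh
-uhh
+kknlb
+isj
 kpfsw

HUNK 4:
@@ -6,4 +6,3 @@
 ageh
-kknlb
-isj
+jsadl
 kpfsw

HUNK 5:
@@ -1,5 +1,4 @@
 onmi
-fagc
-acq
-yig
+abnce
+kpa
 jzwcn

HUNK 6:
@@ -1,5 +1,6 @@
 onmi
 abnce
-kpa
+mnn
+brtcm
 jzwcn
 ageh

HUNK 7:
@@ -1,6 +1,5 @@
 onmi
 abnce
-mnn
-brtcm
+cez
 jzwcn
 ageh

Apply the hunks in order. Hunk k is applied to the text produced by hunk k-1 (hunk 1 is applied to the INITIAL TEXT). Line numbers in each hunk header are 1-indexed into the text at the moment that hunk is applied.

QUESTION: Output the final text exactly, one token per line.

Answer: onmi
abnce
cez
jzwcn
ageh
jsadl
kpfsw
fcr
tfpu
quzsj
eur
wizy
jwvwg

Derivation:
Hunk 1: at line 4 remove [vez,wvdi] add [ageh,uhh] -> 12 lines: onmi fagc acq yig jzwcn ageh uhh cxpay quzsj eur wizy jwvwg
Hunk 2: at line 6 remove [cxpay] add [kpfsw,fcr,tfpu] -> 14 lines: onmi fagc acq yig jzwcn ageh uhh kpfsw fcr tfpu quzsj eur wizy jwvwg
Hunk 3: at line 6 remove [uhh] add [kknlb,isj] -> 15 lines: onmi fagc acq yig jzwcn ageh kknlb isj kpfsw fcr tfpu quzsj eur wizy jwvwg
Hunk 4: at line 6 remove [kknlb,isj] add [jsadl] -> 14 lines: onmi fagc acq yig jzwcn ageh jsadl kpfsw fcr tfpu quzsj eur wizy jwvwg
Hunk 5: at line 1 remove [fagc,acq,yig] add [abnce,kpa] -> 13 lines: onmi abnce kpa jzwcn ageh jsadl kpfsw fcr tfpu quzsj eur wizy jwvwg
Hunk 6: at line 1 remove [kpa] add [mnn,brtcm] -> 14 lines: onmi abnce mnn brtcm jzwcn ageh jsadl kpfsw fcr tfpu quzsj eur wizy jwvwg
Hunk 7: at line 1 remove [mnn,brtcm] add [cez] -> 13 lines: onmi abnce cez jzwcn ageh jsadl kpfsw fcr tfpu quzsj eur wizy jwvwg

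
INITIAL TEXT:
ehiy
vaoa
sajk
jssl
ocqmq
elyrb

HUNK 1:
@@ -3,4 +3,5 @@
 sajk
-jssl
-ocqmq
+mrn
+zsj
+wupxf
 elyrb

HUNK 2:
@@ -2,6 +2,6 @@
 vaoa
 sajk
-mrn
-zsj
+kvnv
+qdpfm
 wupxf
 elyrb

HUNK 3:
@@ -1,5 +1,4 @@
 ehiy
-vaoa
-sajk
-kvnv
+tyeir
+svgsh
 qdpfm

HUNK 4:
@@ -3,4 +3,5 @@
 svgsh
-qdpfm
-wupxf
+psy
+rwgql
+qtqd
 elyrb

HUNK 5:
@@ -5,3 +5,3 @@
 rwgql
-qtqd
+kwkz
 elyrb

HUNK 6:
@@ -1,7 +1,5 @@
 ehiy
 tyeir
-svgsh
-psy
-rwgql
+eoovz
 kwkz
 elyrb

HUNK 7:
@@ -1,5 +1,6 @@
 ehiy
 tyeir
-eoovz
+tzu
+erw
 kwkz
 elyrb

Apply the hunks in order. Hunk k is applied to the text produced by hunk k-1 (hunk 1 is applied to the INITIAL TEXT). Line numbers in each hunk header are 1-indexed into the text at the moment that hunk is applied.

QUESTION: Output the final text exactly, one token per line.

Answer: ehiy
tyeir
tzu
erw
kwkz
elyrb

Derivation:
Hunk 1: at line 3 remove [jssl,ocqmq] add [mrn,zsj,wupxf] -> 7 lines: ehiy vaoa sajk mrn zsj wupxf elyrb
Hunk 2: at line 2 remove [mrn,zsj] add [kvnv,qdpfm] -> 7 lines: ehiy vaoa sajk kvnv qdpfm wupxf elyrb
Hunk 3: at line 1 remove [vaoa,sajk,kvnv] add [tyeir,svgsh] -> 6 lines: ehiy tyeir svgsh qdpfm wupxf elyrb
Hunk 4: at line 3 remove [qdpfm,wupxf] add [psy,rwgql,qtqd] -> 7 lines: ehiy tyeir svgsh psy rwgql qtqd elyrb
Hunk 5: at line 5 remove [qtqd] add [kwkz] -> 7 lines: ehiy tyeir svgsh psy rwgql kwkz elyrb
Hunk 6: at line 1 remove [svgsh,psy,rwgql] add [eoovz] -> 5 lines: ehiy tyeir eoovz kwkz elyrb
Hunk 7: at line 1 remove [eoovz] add [tzu,erw] -> 6 lines: ehiy tyeir tzu erw kwkz elyrb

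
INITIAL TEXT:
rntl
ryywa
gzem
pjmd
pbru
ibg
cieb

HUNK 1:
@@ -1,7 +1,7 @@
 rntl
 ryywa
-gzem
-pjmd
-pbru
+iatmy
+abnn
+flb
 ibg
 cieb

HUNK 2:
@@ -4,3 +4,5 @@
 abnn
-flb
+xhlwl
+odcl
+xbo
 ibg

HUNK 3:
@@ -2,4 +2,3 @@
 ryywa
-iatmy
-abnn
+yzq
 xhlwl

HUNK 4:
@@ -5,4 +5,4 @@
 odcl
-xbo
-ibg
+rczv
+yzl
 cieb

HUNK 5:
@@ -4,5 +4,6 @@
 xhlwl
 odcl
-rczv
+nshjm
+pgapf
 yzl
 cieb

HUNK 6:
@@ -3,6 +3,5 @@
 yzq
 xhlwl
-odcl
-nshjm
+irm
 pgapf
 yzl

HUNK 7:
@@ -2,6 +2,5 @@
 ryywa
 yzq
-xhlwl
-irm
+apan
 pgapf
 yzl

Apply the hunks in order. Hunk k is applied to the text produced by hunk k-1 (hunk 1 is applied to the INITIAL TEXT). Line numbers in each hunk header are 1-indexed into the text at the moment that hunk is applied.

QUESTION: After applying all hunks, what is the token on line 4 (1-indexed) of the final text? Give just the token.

Answer: apan

Derivation:
Hunk 1: at line 1 remove [gzem,pjmd,pbru] add [iatmy,abnn,flb] -> 7 lines: rntl ryywa iatmy abnn flb ibg cieb
Hunk 2: at line 4 remove [flb] add [xhlwl,odcl,xbo] -> 9 lines: rntl ryywa iatmy abnn xhlwl odcl xbo ibg cieb
Hunk 3: at line 2 remove [iatmy,abnn] add [yzq] -> 8 lines: rntl ryywa yzq xhlwl odcl xbo ibg cieb
Hunk 4: at line 5 remove [xbo,ibg] add [rczv,yzl] -> 8 lines: rntl ryywa yzq xhlwl odcl rczv yzl cieb
Hunk 5: at line 4 remove [rczv] add [nshjm,pgapf] -> 9 lines: rntl ryywa yzq xhlwl odcl nshjm pgapf yzl cieb
Hunk 6: at line 3 remove [odcl,nshjm] add [irm] -> 8 lines: rntl ryywa yzq xhlwl irm pgapf yzl cieb
Hunk 7: at line 2 remove [xhlwl,irm] add [apan] -> 7 lines: rntl ryywa yzq apan pgapf yzl cieb
Final line 4: apan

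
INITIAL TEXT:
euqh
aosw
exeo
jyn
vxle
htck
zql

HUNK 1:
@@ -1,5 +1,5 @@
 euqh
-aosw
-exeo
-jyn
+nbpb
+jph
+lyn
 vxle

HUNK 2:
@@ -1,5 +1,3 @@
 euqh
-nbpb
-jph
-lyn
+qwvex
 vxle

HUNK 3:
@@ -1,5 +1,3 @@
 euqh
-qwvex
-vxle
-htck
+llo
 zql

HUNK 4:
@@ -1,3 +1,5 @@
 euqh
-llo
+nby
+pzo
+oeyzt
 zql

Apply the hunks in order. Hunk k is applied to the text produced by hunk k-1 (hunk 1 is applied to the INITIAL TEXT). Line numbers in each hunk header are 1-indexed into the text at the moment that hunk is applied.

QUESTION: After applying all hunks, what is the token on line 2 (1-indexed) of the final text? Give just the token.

Hunk 1: at line 1 remove [aosw,exeo,jyn] add [nbpb,jph,lyn] -> 7 lines: euqh nbpb jph lyn vxle htck zql
Hunk 2: at line 1 remove [nbpb,jph,lyn] add [qwvex] -> 5 lines: euqh qwvex vxle htck zql
Hunk 3: at line 1 remove [qwvex,vxle,htck] add [llo] -> 3 lines: euqh llo zql
Hunk 4: at line 1 remove [llo] add [nby,pzo,oeyzt] -> 5 lines: euqh nby pzo oeyzt zql
Final line 2: nby

Answer: nby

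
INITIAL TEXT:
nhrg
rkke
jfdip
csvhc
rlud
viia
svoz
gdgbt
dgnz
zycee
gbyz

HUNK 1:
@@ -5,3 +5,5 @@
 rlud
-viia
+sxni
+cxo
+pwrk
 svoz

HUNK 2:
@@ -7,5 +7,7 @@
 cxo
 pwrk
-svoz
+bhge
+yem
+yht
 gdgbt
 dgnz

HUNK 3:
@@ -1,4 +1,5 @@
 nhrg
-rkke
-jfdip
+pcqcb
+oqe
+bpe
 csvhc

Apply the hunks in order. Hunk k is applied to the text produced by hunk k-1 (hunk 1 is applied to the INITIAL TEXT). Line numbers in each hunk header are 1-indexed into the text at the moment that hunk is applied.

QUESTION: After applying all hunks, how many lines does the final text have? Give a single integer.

Hunk 1: at line 5 remove [viia] add [sxni,cxo,pwrk] -> 13 lines: nhrg rkke jfdip csvhc rlud sxni cxo pwrk svoz gdgbt dgnz zycee gbyz
Hunk 2: at line 7 remove [svoz] add [bhge,yem,yht] -> 15 lines: nhrg rkke jfdip csvhc rlud sxni cxo pwrk bhge yem yht gdgbt dgnz zycee gbyz
Hunk 3: at line 1 remove [rkke,jfdip] add [pcqcb,oqe,bpe] -> 16 lines: nhrg pcqcb oqe bpe csvhc rlud sxni cxo pwrk bhge yem yht gdgbt dgnz zycee gbyz
Final line count: 16

Answer: 16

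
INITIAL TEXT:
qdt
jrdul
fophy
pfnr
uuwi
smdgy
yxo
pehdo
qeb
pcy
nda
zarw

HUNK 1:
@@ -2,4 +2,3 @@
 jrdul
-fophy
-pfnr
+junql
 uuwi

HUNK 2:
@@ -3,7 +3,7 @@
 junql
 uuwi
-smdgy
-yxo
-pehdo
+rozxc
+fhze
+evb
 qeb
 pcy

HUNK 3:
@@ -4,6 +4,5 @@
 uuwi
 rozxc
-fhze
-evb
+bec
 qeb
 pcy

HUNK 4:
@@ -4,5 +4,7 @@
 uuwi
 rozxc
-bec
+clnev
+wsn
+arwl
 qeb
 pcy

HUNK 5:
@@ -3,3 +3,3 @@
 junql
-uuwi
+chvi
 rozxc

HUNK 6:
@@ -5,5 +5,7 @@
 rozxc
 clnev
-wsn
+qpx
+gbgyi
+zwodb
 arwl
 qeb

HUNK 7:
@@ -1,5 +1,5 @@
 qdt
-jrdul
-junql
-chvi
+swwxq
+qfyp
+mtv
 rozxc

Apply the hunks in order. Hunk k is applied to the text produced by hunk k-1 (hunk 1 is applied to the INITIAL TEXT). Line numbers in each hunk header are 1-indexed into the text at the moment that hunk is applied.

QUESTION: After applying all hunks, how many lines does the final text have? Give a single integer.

Answer: 14

Derivation:
Hunk 1: at line 2 remove [fophy,pfnr] add [junql] -> 11 lines: qdt jrdul junql uuwi smdgy yxo pehdo qeb pcy nda zarw
Hunk 2: at line 3 remove [smdgy,yxo,pehdo] add [rozxc,fhze,evb] -> 11 lines: qdt jrdul junql uuwi rozxc fhze evb qeb pcy nda zarw
Hunk 3: at line 4 remove [fhze,evb] add [bec] -> 10 lines: qdt jrdul junql uuwi rozxc bec qeb pcy nda zarw
Hunk 4: at line 4 remove [bec] add [clnev,wsn,arwl] -> 12 lines: qdt jrdul junql uuwi rozxc clnev wsn arwl qeb pcy nda zarw
Hunk 5: at line 3 remove [uuwi] add [chvi] -> 12 lines: qdt jrdul junql chvi rozxc clnev wsn arwl qeb pcy nda zarw
Hunk 6: at line 5 remove [wsn] add [qpx,gbgyi,zwodb] -> 14 lines: qdt jrdul junql chvi rozxc clnev qpx gbgyi zwodb arwl qeb pcy nda zarw
Hunk 7: at line 1 remove [jrdul,junql,chvi] add [swwxq,qfyp,mtv] -> 14 lines: qdt swwxq qfyp mtv rozxc clnev qpx gbgyi zwodb arwl qeb pcy nda zarw
Final line count: 14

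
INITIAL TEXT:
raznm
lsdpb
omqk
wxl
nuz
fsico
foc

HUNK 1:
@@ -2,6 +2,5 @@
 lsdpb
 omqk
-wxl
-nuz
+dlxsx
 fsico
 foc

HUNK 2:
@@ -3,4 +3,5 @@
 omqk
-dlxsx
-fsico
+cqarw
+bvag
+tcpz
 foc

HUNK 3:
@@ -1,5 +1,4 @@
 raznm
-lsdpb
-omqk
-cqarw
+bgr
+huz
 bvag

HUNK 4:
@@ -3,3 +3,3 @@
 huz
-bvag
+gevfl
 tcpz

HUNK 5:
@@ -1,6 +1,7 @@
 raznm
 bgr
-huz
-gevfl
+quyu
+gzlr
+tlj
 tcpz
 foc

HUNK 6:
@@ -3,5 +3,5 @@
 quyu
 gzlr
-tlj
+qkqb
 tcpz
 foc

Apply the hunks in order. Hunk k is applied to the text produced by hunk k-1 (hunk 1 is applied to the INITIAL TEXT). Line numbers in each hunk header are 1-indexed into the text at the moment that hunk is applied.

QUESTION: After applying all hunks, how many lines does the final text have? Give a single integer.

Answer: 7

Derivation:
Hunk 1: at line 2 remove [wxl,nuz] add [dlxsx] -> 6 lines: raznm lsdpb omqk dlxsx fsico foc
Hunk 2: at line 3 remove [dlxsx,fsico] add [cqarw,bvag,tcpz] -> 7 lines: raznm lsdpb omqk cqarw bvag tcpz foc
Hunk 3: at line 1 remove [lsdpb,omqk,cqarw] add [bgr,huz] -> 6 lines: raznm bgr huz bvag tcpz foc
Hunk 4: at line 3 remove [bvag] add [gevfl] -> 6 lines: raznm bgr huz gevfl tcpz foc
Hunk 5: at line 1 remove [huz,gevfl] add [quyu,gzlr,tlj] -> 7 lines: raznm bgr quyu gzlr tlj tcpz foc
Hunk 6: at line 3 remove [tlj] add [qkqb] -> 7 lines: raznm bgr quyu gzlr qkqb tcpz foc
Final line count: 7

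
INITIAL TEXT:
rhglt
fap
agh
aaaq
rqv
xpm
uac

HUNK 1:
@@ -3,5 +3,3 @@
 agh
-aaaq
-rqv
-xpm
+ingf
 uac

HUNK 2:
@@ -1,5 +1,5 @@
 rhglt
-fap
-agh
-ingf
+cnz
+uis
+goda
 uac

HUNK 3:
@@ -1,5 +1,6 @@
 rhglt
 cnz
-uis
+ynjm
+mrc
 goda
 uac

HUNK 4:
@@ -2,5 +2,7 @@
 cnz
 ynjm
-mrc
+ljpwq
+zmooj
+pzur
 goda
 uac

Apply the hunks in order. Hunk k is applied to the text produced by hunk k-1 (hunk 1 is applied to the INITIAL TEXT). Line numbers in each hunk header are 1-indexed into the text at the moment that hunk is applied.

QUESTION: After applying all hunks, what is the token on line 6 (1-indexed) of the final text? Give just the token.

Hunk 1: at line 3 remove [aaaq,rqv,xpm] add [ingf] -> 5 lines: rhglt fap agh ingf uac
Hunk 2: at line 1 remove [fap,agh,ingf] add [cnz,uis,goda] -> 5 lines: rhglt cnz uis goda uac
Hunk 3: at line 1 remove [uis] add [ynjm,mrc] -> 6 lines: rhglt cnz ynjm mrc goda uac
Hunk 4: at line 2 remove [mrc] add [ljpwq,zmooj,pzur] -> 8 lines: rhglt cnz ynjm ljpwq zmooj pzur goda uac
Final line 6: pzur

Answer: pzur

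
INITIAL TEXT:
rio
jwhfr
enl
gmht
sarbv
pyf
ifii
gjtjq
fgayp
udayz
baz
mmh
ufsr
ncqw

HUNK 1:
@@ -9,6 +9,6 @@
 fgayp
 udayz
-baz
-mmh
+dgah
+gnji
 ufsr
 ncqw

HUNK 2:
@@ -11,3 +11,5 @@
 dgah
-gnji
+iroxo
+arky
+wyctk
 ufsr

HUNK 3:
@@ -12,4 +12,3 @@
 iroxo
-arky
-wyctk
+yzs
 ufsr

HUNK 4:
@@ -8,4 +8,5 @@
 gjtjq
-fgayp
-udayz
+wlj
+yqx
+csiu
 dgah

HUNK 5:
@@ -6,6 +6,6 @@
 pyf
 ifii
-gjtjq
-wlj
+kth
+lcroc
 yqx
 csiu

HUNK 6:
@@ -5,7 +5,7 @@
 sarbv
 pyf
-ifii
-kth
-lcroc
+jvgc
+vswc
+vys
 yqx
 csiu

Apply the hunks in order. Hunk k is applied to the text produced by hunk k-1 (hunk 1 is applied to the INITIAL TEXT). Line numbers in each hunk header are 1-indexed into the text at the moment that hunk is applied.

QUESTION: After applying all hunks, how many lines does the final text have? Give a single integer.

Answer: 16

Derivation:
Hunk 1: at line 9 remove [baz,mmh] add [dgah,gnji] -> 14 lines: rio jwhfr enl gmht sarbv pyf ifii gjtjq fgayp udayz dgah gnji ufsr ncqw
Hunk 2: at line 11 remove [gnji] add [iroxo,arky,wyctk] -> 16 lines: rio jwhfr enl gmht sarbv pyf ifii gjtjq fgayp udayz dgah iroxo arky wyctk ufsr ncqw
Hunk 3: at line 12 remove [arky,wyctk] add [yzs] -> 15 lines: rio jwhfr enl gmht sarbv pyf ifii gjtjq fgayp udayz dgah iroxo yzs ufsr ncqw
Hunk 4: at line 8 remove [fgayp,udayz] add [wlj,yqx,csiu] -> 16 lines: rio jwhfr enl gmht sarbv pyf ifii gjtjq wlj yqx csiu dgah iroxo yzs ufsr ncqw
Hunk 5: at line 6 remove [gjtjq,wlj] add [kth,lcroc] -> 16 lines: rio jwhfr enl gmht sarbv pyf ifii kth lcroc yqx csiu dgah iroxo yzs ufsr ncqw
Hunk 6: at line 5 remove [ifii,kth,lcroc] add [jvgc,vswc,vys] -> 16 lines: rio jwhfr enl gmht sarbv pyf jvgc vswc vys yqx csiu dgah iroxo yzs ufsr ncqw
Final line count: 16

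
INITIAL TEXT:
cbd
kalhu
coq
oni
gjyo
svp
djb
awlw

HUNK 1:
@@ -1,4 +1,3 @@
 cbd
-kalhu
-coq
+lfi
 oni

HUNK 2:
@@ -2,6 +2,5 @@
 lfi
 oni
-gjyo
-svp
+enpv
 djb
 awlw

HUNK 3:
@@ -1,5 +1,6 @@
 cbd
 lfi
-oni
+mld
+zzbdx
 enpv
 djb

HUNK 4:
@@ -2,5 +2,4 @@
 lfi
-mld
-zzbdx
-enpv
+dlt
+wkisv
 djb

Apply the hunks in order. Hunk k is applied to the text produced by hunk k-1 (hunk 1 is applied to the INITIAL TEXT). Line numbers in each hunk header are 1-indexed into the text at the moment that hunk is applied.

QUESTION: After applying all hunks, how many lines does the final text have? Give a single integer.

Hunk 1: at line 1 remove [kalhu,coq] add [lfi] -> 7 lines: cbd lfi oni gjyo svp djb awlw
Hunk 2: at line 2 remove [gjyo,svp] add [enpv] -> 6 lines: cbd lfi oni enpv djb awlw
Hunk 3: at line 1 remove [oni] add [mld,zzbdx] -> 7 lines: cbd lfi mld zzbdx enpv djb awlw
Hunk 4: at line 2 remove [mld,zzbdx,enpv] add [dlt,wkisv] -> 6 lines: cbd lfi dlt wkisv djb awlw
Final line count: 6

Answer: 6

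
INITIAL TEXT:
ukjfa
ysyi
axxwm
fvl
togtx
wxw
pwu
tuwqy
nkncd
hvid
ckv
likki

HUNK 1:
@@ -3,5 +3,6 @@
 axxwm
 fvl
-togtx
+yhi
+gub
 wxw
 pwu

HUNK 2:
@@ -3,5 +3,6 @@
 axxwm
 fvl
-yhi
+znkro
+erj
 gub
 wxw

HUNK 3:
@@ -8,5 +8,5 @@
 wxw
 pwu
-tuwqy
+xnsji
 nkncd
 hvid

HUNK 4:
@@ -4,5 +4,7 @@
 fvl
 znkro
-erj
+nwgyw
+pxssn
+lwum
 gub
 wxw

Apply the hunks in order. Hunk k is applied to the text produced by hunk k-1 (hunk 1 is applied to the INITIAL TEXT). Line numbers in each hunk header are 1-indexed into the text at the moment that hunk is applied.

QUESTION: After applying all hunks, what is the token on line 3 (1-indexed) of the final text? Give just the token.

Hunk 1: at line 3 remove [togtx] add [yhi,gub] -> 13 lines: ukjfa ysyi axxwm fvl yhi gub wxw pwu tuwqy nkncd hvid ckv likki
Hunk 2: at line 3 remove [yhi] add [znkro,erj] -> 14 lines: ukjfa ysyi axxwm fvl znkro erj gub wxw pwu tuwqy nkncd hvid ckv likki
Hunk 3: at line 8 remove [tuwqy] add [xnsji] -> 14 lines: ukjfa ysyi axxwm fvl znkro erj gub wxw pwu xnsji nkncd hvid ckv likki
Hunk 4: at line 4 remove [erj] add [nwgyw,pxssn,lwum] -> 16 lines: ukjfa ysyi axxwm fvl znkro nwgyw pxssn lwum gub wxw pwu xnsji nkncd hvid ckv likki
Final line 3: axxwm

Answer: axxwm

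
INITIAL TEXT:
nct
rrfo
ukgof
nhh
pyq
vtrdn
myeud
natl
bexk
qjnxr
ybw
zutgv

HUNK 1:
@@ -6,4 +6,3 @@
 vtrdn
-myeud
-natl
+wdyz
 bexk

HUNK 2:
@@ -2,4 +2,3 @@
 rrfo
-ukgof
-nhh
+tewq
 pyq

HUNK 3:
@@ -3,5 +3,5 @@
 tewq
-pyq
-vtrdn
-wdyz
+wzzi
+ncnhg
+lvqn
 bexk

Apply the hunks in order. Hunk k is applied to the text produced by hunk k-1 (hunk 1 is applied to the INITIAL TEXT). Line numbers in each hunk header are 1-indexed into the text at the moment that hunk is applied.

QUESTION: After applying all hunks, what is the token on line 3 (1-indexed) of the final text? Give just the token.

Hunk 1: at line 6 remove [myeud,natl] add [wdyz] -> 11 lines: nct rrfo ukgof nhh pyq vtrdn wdyz bexk qjnxr ybw zutgv
Hunk 2: at line 2 remove [ukgof,nhh] add [tewq] -> 10 lines: nct rrfo tewq pyq vtrdn wdyz bexk qjnxr ybw zutgv
Hunk 3: at line 3 remove [pyq,vtrdn,wdyz] add [wzzi,ncnhg,lvqn] -> 10 lines: nct rrfo tewq wzzi ncnhg lvqn bexk qjnxr ybw zutgv
Final line 3: tewq

Answer: tewq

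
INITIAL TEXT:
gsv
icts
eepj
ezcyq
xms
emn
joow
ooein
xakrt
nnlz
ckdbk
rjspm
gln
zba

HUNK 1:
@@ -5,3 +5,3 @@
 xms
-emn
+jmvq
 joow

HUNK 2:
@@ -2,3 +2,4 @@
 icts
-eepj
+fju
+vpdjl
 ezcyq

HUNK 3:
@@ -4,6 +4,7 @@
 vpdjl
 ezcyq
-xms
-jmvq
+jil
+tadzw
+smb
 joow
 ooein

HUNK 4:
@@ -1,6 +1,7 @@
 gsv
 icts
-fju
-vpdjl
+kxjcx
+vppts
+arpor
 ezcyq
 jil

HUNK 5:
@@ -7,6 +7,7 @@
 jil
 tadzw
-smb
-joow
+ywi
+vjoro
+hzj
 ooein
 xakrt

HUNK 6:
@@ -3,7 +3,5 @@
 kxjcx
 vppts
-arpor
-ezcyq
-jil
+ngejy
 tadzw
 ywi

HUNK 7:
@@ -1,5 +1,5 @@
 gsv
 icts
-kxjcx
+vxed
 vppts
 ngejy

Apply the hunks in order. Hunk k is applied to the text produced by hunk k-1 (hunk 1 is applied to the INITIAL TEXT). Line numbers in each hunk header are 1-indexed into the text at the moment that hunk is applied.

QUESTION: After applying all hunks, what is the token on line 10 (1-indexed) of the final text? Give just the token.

Hunk 1: at line 5 remove [emn] add [jmvq] -> 14 lines: gsv icts eepj ezcyq xms jmvq joow ooein xakrt nnlz ckdbk rjspm gln zba
Hunk 2: at line 2 remove [eepj] add [fju,vpdjl] -> 15 lines: gsv icts fju vpdjl ezcyq xms jmvq joow ooein xakrt nnlz ckdbk rjspm gln zba
Hunk 3: at line 4 remove [xms,jmvq] add [jil,tadzw,smb] -> 16 lines: gsv icts fju vpdjl ezcyq jil tadzw smb joow ooein xakrt nnlz ckdbk rjspm gln zba
Hunk 4: at line 1 remove [fju,vpdjl] add [kxjcx,vppts,arpor] -> 17 lines: gsv icts kxjcx vppts arpor ezcyq jil tadzw smb joow ooein xakrt nnlz ckdbk rjspm gln zba
Hunk 5: at line 7 remove [smb,joow] add [ywi,vjoro,hzj] -> 18 lines: gsv icts kxjcx vppts arpor ezcyq jil tadzw ywi vjoro hzj ooein xakrt nnlz ckdbk rjspm gln zba
Hunk 6: at line 3 remove [arpor,ezcyq,jil] add [ngejy] -> 16 lines: gsv icts kxjcx vppts ngejy tadzw ywi vjoro hzj ooein xakrt nnlz ckdbk rjspm gln zba
Hunk 7: at line 1 remove [kxjcx] add [vxed] -> 16 lines: gsv icts vxed vppts ngejy tadzw ywi vjoro hzj ooein xakrt nnlz ckdbk rjspm gln zba
Final line 10: ooein

Answer: ooein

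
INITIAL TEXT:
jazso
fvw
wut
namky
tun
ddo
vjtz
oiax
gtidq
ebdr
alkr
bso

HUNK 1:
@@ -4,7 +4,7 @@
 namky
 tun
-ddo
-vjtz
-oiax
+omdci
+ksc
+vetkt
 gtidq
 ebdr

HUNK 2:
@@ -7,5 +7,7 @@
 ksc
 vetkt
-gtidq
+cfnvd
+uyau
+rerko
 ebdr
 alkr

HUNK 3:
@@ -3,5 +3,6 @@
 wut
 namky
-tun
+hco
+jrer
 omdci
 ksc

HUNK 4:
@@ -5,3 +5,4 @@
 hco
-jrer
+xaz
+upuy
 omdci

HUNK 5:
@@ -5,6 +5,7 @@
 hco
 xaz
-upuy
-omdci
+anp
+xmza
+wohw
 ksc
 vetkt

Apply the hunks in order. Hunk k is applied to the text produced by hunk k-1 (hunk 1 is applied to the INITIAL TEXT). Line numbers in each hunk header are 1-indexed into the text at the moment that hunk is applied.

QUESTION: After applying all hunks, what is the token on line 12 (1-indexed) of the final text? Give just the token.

Answer: cfnvd

Derivation:
Hunk 1: at line 4 remove [ddo,vjtz,oiax] add [omdci,ksc,vetkt] -> 12 lines: jazso fvw wut namky tun omdci ksc vetkt gtidq ebdr alkr bso
Hunk 2: at line 7 remove [gtidq] add [cfnvd,uyau,rerko] -> 14 lines: jazso fvw wut namky tun omdci ksc vetkt cfnvd uyau rerko ebdr alkr bso
Hunk 3: at line 3 remove [tun] add [hco,jrer] -> 15 lines: jazso fvw wut namky hco jrer omdci ksc vetkt cfnvd uyau rerko ebdr alkr bso
Hunk 4: at line 5 remove [jrer] add [xaz,upuy] -> 16 lines: jazso fvw wut namky hco xaz upuy omdci ksc vetkt cfnvd uyau rerko ebdr alkr bso
Hunk 5: at line 5 remove [upuy,omdci] add [anp,xmza,wohw] -> 17 lines: jazso fvw wut namky hco xaz anp xmza wohw ksc vetkt cfnvd uyau rerko ebdr alkr bso
Final line 12: cfnvd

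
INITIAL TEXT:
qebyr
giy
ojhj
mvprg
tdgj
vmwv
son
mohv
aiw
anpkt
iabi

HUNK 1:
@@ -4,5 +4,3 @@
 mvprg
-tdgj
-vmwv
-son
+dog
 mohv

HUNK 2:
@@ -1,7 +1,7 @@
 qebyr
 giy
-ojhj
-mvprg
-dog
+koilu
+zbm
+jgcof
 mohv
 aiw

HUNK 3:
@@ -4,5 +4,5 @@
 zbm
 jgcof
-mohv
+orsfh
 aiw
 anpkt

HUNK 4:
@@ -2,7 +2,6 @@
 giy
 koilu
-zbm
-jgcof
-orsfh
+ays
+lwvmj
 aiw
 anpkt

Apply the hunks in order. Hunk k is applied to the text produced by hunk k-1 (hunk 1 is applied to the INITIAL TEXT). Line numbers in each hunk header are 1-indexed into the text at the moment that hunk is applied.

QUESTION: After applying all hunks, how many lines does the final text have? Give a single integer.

Hunk 1: at line 4 remove [tdgj,vmwv,son] add [dog] -> 9 lines: qebyr giy ojhj mvprg dog mohv aiw anpkt iabi
Hunk 2: at line 1 remove [ojhj,mvprg,dog] add [koilu,zbm,jgcof] -> 9 lines: qebyr giy koilu zbm jgcof mohv aiw anpkt iabi
Hunk 3: at line 4 remove [mohv] add [orsfh] -> 9 lines: qebyr giy koilu zbm jgcof orsfh aiw anpkt iabi
Hunk 4: at line 2 remove [zbm,jgcof,orsfh] add [ays,lwvmj] -> 8 lines: qebyr giy koilu ays lwvmj aiw anpkt iabi
Final line count: 8

Answer: 8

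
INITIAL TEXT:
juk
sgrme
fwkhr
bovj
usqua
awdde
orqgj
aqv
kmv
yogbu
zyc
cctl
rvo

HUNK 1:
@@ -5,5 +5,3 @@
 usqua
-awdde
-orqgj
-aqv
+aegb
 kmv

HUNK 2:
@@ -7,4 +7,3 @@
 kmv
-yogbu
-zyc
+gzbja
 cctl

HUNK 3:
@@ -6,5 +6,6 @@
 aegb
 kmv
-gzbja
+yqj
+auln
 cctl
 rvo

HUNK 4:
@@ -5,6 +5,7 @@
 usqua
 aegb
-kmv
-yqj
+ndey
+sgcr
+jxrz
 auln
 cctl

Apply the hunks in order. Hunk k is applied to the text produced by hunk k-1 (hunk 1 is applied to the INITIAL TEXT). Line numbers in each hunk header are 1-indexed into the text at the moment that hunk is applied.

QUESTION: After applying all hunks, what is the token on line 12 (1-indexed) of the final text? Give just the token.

Answer: rvo

Derivation:
Hunk 1: at line 5 remove [awdde,orqgj,aqv] add [aegb] -> 11 lines: juk sgrme fwkhr bovj usqua aegb kmv yogbu zyc cctl rvo
Hunk 2: at line 7 remove [yogbu,zyc] add [gzbja] -> 10 lines: juk sgrme fwkhr bovj usqua aegb kmv gzbja cctl rvo
Hunk 3: at line 6 remove [gzbja] add [yqj,auln] -> 11 lines: juk sgrme fwkhr bovj usqua aegb kmv yqj auln cctl rvo
Hunk 4: at line 5 remove [kmv,yqj] add [ndey,sgcr,jxrz] -> 12 lines: juk sgrme fwkhr bovj usqua aegb ndey sgcr jxrz auln cctl rvo
Final line 12: rvo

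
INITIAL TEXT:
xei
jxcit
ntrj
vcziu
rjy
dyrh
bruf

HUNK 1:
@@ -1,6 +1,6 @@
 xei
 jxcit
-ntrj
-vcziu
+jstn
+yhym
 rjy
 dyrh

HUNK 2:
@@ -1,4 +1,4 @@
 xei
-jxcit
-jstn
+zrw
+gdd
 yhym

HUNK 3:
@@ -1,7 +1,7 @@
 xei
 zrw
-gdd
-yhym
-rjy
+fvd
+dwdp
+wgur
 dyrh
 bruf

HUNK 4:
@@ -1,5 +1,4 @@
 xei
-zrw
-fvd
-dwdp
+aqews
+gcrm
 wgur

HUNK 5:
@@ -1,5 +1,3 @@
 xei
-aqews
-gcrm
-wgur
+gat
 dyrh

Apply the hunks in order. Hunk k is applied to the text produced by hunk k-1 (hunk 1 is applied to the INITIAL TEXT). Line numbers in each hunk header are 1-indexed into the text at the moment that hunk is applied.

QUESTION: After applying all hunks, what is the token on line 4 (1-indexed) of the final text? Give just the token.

Hunk 1: at line 1 remove [ntrj,vcziu] add [jstn,yhym] -> 7 lines: xei jxcit jstn yhym rjy dyrh bruf
Hunk 2: at line 1 remove [jxcit,jstn] add [zrw,gdd] -> 7 lines: xei zrw gdd yhym rjy dyrh bruf
Hunk 3: at line 1 remove [gdd,yhym,rjy] add [fvd,dwdp,wgur] -> 7 lines: xei zrw fvd dwdp wgur dyrh bruf
Hunk 4: at line 1 remove [zrw,fvd,dwdp] add [aqews,gcrm] -> 6 lines: xei aqews gcrm wgur dyrh bruf
Hunk 5: at line 1 remove [aqews,gcrm,wgur] add [gat] -> 4 lines: xei gat dyrh bruf
Final line 4: bruf

Answer: bruf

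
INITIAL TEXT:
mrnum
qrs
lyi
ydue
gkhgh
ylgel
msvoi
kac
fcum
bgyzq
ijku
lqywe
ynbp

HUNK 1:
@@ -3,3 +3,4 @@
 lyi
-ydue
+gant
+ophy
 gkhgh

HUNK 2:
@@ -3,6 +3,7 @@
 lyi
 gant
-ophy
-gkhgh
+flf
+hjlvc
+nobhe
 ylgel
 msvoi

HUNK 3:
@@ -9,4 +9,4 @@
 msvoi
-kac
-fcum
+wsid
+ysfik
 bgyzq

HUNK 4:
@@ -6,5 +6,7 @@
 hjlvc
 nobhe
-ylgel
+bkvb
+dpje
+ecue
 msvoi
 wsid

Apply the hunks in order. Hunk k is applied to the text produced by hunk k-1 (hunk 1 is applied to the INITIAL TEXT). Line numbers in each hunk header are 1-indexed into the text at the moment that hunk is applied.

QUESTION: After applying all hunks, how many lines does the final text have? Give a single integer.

Answer: 17

Derivation:
Hunk 1: at line 3 remove [ydue] add [gant,ophy] -> 14 lines: mrnum qrs lyi gant ophy gkhgh ylgel msvoi kac fcum bgyzq ijku lqywe ynbp
Hunk 2: at line 3 remove [ophy,gkhgh] add [flf,hjlvc,nobhe] -> 15 lines: mrnum qrs lyi gant flf hjlvc nobhe ylgel msvoi kac fcum bgyzq ijku lqywe ynbp
Hunk 3: at line 9 remove [kac,fcum] add [wsid,ysfik] -> 15 lines: mrnum qrs lyi gant flf hjlvc nobhe ylgel msvoi wsid ysfik bgyzq ijku lqywe ynbp
Hunk 4: at line 6 remove [ylgel] add [bkvb,dpje,ecue] -> 17 lines: mrnum qrs lyi gant flf hjlvc nobhe bkvb dpje ecue msvoi wsid ysfik bgyzq ijku lqywe ynbp
Final line count: 17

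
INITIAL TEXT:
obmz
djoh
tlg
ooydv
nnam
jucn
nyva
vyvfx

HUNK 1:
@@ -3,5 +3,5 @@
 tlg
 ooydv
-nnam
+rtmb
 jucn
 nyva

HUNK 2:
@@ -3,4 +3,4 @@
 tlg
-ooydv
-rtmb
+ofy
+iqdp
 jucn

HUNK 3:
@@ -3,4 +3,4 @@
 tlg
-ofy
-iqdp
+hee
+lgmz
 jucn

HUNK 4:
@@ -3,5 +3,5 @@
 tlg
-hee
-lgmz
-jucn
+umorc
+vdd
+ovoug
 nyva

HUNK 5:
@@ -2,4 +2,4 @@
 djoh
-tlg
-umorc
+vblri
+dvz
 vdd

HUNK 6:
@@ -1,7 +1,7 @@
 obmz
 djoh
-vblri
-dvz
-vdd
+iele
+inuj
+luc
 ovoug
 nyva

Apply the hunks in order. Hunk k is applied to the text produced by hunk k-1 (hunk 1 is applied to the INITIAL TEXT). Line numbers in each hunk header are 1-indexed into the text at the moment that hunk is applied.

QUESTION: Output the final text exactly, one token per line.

Hunk 1: at line 3 remove [nnam] add [rtmb] -> 8 lines: obmz djoh tlg ooydv rtmb jucn nyva vyvfx
Hunk 2: at line 3 remove [ooydv,rtmb] add [ofy,iqdp] -> 8 lines: obmz djoh tlg ofy iqdp jucn nyva vyvfx
Hunk 3: at line 3 remove [ofy,iqdp] add [hee,lgmz] -> 8 lines: obmz djoh tlg hee lgmz jucn nyva vyvfx
Hunk 4: at line 3 remove [hee,lgmz,jucn] add [umorc,vdd,ovoug] -> 8 lines: obmz djoh tlg umorc vdd ovoug nyva vyvfx
Hunk 5: at line 2 remove [tlg,umorc] add [vblri,dvz] -> 8 lines: obmz djoh vblri dvz vdd ovoug nyva vyvfx
Hunk 6: at line 1 remove [vblri,dvz,vdd] add [iele,inuj,luc] -> 8 lines: obmz djoh iele inuj luc ovoug nyva vyvfx

Answer: obmz
djoh
iele
inuj
luc
ovoug
nyva
vyvfx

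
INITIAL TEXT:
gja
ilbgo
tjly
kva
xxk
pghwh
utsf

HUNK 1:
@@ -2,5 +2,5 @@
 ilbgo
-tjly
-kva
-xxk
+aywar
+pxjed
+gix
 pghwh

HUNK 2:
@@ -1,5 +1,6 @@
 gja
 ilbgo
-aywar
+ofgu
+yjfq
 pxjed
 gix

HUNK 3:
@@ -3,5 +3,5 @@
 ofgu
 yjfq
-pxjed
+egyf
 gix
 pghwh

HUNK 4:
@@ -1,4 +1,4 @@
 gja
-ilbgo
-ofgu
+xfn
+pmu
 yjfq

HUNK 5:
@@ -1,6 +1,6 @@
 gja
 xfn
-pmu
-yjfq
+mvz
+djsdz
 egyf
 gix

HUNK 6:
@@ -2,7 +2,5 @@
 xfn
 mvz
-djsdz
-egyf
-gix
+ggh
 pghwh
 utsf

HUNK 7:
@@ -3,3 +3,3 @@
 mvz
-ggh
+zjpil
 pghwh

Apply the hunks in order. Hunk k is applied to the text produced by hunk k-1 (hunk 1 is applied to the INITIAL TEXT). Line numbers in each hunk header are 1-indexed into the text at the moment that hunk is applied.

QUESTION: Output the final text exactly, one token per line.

Hunk 1: at line 2 remove [tjly,kva,xxk] add [aywar,pxjed,gix] -> 7 lines: gja ilbgo aywar pxjed gix pghwh utsf
Hunk 2: at line 1 remove [aywar] add [ofgu,yjfq] -> 8 lines: gja ilbgo ofgu yjfq pxjed gix pghwh utsf
Hunk 3: at line 3 remove [pxjed] add [egyf] -> 8 lines: gja ilbgo ofgu yjfq egyf gix pghwh utsf
Hunk 4: at line 1 remove [ilbgo,ofgu] add [xfn,pmu] -> 8 lines: gja xfn pmu yjfq egyf gix pghwh utsf
Hunk 5: at line 1 remove [pmu,yjfq] add [mvz,djsdz] -> 8 lines: gja xfn mvz djsdz egyf gix pghwh utsf
Hunk 6: at line 2 remove [djsdz,egyf,gix] add [ggh] -> 6 lines: gja xfn mvz ggh pghwh utsf
Hunk 7: at line 3 remove [ggh] add [zjpil] -> 6 lines: gja xfn mvz zjpil pghwh utsf

Answer: gja
xfn
mvz
zjpil
pghwh
utsf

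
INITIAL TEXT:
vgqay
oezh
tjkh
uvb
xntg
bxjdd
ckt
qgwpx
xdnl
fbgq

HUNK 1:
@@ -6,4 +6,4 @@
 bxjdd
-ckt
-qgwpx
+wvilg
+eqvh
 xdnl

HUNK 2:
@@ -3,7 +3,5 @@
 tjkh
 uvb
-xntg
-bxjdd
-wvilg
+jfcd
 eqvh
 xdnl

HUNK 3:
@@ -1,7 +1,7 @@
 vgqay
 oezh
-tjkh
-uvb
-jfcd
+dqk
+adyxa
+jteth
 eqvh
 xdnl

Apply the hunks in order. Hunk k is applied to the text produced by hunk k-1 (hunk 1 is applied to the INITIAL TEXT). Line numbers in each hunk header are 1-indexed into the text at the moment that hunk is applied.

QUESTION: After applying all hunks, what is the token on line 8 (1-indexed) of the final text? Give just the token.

Hunk 1: at line 6 remove [ckt,qgwpx] add [wvilg,eqvh] -> 10 lines: vgqay oezh tjkh uvb xntg bxjdd wvilg eqvh xdnl fbgq
Hunk 2: at line 3 remove [xntg,bxjdd,wvilg] add [jfcd] -> 8 lines: vgqay oezh tjkh uvb jfcd eqvh xdnl fbgq
Hunk 3: at line 1 remove [tjkh,uvb,jfcd] add [dqk,adyxa,jteth] -> 8 lines: vgqay oezh dqk adyxa jteth eqvh xdnl fbgq
Final line 8: fbgq

Answer: fbgq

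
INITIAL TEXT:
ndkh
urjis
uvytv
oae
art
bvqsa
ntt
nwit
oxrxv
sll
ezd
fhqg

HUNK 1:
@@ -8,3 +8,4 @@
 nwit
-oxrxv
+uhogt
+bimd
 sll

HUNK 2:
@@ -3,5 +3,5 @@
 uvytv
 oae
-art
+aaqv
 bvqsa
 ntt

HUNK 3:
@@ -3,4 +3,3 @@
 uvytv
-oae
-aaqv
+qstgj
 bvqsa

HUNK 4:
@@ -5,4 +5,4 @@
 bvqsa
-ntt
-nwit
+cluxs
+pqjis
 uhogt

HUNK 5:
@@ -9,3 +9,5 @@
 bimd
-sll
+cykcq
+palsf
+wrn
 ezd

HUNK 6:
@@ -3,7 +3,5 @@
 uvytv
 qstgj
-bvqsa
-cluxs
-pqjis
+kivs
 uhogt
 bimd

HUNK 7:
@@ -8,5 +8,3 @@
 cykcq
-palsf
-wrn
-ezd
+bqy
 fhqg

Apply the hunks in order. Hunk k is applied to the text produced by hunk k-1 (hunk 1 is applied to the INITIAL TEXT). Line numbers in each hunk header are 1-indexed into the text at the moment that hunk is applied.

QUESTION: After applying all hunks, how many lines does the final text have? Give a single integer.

Hunk 1: at line 8 remove [oxrxv] add [uhogt,bimd] -> 13 lines: ndkh urjis uvytv oae art bvqsa ntt nwit uhogt bimd sll ezd fhqg
Hunk 2: at line 3 remove [art] add [aaqv] -> 13 lines: ndkh urjis uvytv oae aaqv bvqsa ntt nwit uhogt bimd sll ezd fhqg
Hunk 3: at line 3 remove [oae,aaqv] add [qstgj] -> 12 lines: ndkh urjis uvytv qstgj bvqsa ntt nwit uhogt bimd sll ezd fhqg
Hunk 4: at line 5 remove [ntt,nwit] add [cluxs,pqjis] -> 12 lines: ndkh urjis uvytv qstgj bvqsa cluxs pqjis uhogt bimd sll ezd fhqg
Hunk 5: at line 9 remove [sll] add [cykcq,palsf,wrn] -> 14 lines: ndkh urjis uvytv qstgj bvqsa cluxs pqjis uhogt bimd cykcq palsf wrn ezd fhqg
Hunk 6: at line 3 remove [bvqsa,cluxs,pqjis] add [kivs] -> 12 lines: ndkh urjis uvytv qstgj kivs uhogt bimd cykcq palsf wrn ezd fhqg
Hunk 7: at line 8 remove [palsf,wrn,ezd] add [bqy] -> 10 lines: ndkh urjis uvytv qstgj kivs uhogt bimd cykcq bqy fhqg
Final line count: 10

Answer: 10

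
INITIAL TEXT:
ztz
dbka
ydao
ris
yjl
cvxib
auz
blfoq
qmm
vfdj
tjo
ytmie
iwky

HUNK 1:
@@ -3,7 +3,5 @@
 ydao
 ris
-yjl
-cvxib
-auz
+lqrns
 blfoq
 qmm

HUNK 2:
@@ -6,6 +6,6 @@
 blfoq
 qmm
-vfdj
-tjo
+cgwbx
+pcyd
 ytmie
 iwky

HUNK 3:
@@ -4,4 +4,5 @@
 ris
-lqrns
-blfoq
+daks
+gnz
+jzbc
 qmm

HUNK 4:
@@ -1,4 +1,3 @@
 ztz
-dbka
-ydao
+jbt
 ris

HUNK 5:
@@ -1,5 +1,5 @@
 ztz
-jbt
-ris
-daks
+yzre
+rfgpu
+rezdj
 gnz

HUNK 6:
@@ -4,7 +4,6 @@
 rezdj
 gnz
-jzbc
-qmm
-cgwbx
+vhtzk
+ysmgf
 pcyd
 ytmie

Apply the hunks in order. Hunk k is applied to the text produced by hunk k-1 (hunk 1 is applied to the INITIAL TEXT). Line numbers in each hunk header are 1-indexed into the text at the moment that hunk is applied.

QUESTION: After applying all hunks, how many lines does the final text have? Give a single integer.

Answer: 10

Derivation:
Hunk 1: at line 3 remove [yjl,cvxib,auz] add [lqrns] -> 11 lines: ztz dbka ydao ris lqrns blfoq qmm vfdj tjo ytmie iwky
Hunk 2: at line 6 remove [vfdj,tjo] add [cgwbx,pcyd] -> 11 lines: ztz dbka ydao ris lqrns blfoq qmm cgwbx pcyd ytmie iwky
Hunk 3: at line 4 remove [lqrns,blfoq] add [daks,gnz,jzbc] -> 12 lines: ztz dbka ydao ris daks gnz jzbc qmm cgwbx pcyd ytmie iwky
Hunk 4: at line 1 remove [dbka,ydao] add [jbt] -> 11 lines: ztz jbt ris daks gnz jzbc qmm cgwbx pcyd ytmie iwky
Hunk 5: at line 1 remove [jbt,ris,daks] add [yzre,rfgpu,rezdj] -> 11 lines: ztz yzre rfgpu rezdj gnz jzbc qmm cgwbx pcyd ytmie iwky
Hunk 6: at line 4 remove [jzbc,qmm,cgwbx] add [vhtzk,ysmgf] -> 10 lines: ztz yzre rfgpu rezdj gnz vhtzk ysmgf pcyd ytmie iwky
Final line count: 10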